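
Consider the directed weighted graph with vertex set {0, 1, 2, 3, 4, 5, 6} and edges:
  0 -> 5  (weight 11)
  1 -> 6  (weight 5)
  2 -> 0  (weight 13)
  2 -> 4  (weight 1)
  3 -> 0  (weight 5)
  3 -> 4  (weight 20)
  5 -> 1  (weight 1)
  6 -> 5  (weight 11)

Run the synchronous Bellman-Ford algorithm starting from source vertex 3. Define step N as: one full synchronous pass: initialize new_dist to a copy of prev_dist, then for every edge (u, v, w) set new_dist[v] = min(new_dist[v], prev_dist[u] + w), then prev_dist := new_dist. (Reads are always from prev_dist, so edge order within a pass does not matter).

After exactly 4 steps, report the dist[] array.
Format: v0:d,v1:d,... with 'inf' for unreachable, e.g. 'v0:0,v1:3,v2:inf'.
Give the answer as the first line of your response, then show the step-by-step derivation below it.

v0:5,v1:17,v2:inf,v3:0,v4:20,v5:16,v6:22

step 1: dist = v0:5,v1:inf,v2:inf,v3:0,v4:20,v5:inf,v6:inf
step 2: dist = v0:5,v1:inf,v2:inf,v3:0,v4:20,v5:16,v6:inf
step 3: dist = v0:5,v1:17,v2:inf,v3:0,v4:20,v5:16,v6:inf
step 4: dist = v0:5,v1:17,v2:inf,v3:0,v4:20,v5:16,v6:22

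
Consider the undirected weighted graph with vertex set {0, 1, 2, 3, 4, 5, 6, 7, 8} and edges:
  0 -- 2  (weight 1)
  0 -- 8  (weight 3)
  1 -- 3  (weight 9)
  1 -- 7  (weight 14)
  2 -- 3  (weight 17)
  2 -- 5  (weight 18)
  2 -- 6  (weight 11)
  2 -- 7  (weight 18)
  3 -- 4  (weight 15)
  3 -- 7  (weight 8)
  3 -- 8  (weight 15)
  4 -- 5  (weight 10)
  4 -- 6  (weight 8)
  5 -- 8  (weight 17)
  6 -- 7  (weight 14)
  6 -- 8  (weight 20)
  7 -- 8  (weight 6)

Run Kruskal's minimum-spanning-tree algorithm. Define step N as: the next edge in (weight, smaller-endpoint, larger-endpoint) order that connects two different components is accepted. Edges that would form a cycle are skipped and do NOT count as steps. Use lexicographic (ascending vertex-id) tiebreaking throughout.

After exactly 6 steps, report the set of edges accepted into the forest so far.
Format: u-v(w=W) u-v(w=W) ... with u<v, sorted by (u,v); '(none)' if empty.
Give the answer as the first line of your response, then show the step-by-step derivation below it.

0-2(w=1) 0-8(w=3) 1-3(w=9) 3-7(w=8) 4-6(w=8) 7-8(w=6)

step 1: add edge 0-2 (w=1); MST = {0-2(w=1)}
step 2: add edge 0-8 (w=3); MST = {0-2(w=1) 0-8(w=3)}
step 3: add edge 7-8 (w=6); MST = {0-2(w=1) 0-8(w=3) 7-8(w=6)}
step 4: add edge 3-7 (w=8); MST = {0-2(w=1) 0-8(w=3) 3-7(w=8) 7-8(w=6)}
step 5: add edge 4-6 (w=8); MST = {0-2(w=1) 0-8(w=3) 3-7(w=8) 4-6(w=8) 7-8(w=6)}
step 6: add edge 1-3 (w=9); MST = {0-2(w=1) 0-8(w=3) 1-3(w=9) 3-7(w=8) 4-6(w=8) 7-8(w=6)}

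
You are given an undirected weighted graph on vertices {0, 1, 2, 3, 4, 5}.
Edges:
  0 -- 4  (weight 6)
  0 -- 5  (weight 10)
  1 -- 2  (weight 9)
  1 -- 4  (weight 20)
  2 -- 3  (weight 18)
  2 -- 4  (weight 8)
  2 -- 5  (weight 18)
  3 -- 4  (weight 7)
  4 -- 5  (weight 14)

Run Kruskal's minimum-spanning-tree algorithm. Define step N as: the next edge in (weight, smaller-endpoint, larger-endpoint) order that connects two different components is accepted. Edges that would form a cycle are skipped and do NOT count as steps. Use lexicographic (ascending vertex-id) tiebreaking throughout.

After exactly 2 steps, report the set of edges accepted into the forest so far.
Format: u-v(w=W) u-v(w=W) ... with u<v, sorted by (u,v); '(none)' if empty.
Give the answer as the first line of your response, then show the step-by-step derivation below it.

0-4(w=6) 3-4(w=7)

step 1: add edge 0-4 (w=6); MST = {0-4(w=6)}
step 2: add edge 3-4 (w=7); MST = {0-4(w=6) 3-4(w=7)}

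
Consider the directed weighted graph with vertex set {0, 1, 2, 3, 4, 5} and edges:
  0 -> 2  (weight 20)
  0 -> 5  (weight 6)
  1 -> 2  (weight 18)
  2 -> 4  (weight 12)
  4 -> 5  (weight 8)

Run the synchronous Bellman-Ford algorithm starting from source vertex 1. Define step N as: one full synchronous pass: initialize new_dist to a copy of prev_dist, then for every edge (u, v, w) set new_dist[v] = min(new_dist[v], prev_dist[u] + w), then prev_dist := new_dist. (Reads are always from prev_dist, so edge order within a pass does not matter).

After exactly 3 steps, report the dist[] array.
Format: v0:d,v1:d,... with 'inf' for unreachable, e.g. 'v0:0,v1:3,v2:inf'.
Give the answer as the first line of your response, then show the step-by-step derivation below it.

v0:inf,v1:0,v2:18,v3:inf,v4:30,v5:38

step 1: dist = v0:inf,v1:0,v2:18,v3:inf,v4:inf,v5:inf
step 2: dist = v0:inf,v1:0,v2:18,v3:inf,v4:30,v5:inf
step 3: dist = v0:inf,v1:0,v2:18,v3:inf,v4:30,v5:38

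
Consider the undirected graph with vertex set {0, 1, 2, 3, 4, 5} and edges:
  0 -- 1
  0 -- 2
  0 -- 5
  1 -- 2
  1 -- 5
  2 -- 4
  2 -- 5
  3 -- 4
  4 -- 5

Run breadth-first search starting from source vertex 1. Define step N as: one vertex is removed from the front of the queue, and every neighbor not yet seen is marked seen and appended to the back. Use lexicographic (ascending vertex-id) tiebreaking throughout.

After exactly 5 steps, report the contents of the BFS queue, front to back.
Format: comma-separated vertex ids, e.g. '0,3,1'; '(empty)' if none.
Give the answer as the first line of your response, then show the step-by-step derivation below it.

3

step 1: dequeue 1; queue=[0,2,5]; order=1
step 2: dequeue 0; queue=[2,5]; order=1,0
step 3: dequeue 2; queue=[5,4]; order=1,0,2
step 4: dequeue 5; queue=[4]; order=1,0,2,5
step 5: dequeue 4; queue=[3]; order=1,0,2,5,4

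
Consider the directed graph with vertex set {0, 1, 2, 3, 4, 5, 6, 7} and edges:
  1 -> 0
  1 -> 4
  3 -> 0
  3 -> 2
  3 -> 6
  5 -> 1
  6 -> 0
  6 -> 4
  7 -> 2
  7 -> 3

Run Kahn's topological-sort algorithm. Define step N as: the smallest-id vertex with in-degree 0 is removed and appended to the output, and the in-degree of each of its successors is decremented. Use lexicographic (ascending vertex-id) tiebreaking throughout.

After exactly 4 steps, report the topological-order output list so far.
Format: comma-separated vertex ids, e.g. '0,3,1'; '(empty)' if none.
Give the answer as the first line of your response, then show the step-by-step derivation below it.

5,1,7,3

step 1: output 5; order=[5]; indeg=(3,0,2,1,2,0,1,0)
step 2: output 1; order=[5,1]; indeg=(2,0,2,1,1,0,1,0)
step 3: output 7; order=[5,1,7]; indeg=(2,0,1,0,1,0,1,0)
step 4: output 3; order=[5,1,7,3]; indeg=(1,0,0,0,1,0,0,0)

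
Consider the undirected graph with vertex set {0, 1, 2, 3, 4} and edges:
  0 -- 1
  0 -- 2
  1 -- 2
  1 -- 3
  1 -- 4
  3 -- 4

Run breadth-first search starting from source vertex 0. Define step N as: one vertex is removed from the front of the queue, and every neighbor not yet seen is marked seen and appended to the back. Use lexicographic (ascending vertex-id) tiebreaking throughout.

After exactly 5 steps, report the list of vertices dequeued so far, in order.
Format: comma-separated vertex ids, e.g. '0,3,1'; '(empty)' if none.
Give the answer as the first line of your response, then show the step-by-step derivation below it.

0,1,2,3,4

step 1: dequeue 0; queue=[1,2]; order=0
step 2: dequeue 1; queue=[2,3,4]; order=0,1
step 3: dequeue 2; queue=[3,4]; order=0,1,2
step 4: dequeue 3; queue=[4]; order=0,1,2,3
step 5: dequeue 4; queue=[(empty)]; order=0,1,2,3,4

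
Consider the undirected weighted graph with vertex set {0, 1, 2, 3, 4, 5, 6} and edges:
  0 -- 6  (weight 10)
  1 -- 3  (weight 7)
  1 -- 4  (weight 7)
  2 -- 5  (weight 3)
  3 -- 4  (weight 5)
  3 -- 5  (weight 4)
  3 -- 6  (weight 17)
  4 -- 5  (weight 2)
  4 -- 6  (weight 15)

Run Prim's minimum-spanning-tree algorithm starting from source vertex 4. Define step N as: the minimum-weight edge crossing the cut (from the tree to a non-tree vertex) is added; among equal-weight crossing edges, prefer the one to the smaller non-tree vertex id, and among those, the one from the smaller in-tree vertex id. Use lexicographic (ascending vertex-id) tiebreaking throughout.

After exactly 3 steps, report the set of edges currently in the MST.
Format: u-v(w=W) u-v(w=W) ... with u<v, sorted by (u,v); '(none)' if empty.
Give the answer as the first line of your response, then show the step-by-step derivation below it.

2-5(w=3) 3-5(w=4) 4-5(w=2)

step 1: add edge 4-5 (w=2); MST = {4-5(w=2)}
step 2: add edge 2-5 (w=3); MST = {2-5(w=3) 4-5(w=2)}
step 3: add edge 3-5 (w=4); MST = {2-5(w=3) 3-5(w=4) 4-5(w=2)}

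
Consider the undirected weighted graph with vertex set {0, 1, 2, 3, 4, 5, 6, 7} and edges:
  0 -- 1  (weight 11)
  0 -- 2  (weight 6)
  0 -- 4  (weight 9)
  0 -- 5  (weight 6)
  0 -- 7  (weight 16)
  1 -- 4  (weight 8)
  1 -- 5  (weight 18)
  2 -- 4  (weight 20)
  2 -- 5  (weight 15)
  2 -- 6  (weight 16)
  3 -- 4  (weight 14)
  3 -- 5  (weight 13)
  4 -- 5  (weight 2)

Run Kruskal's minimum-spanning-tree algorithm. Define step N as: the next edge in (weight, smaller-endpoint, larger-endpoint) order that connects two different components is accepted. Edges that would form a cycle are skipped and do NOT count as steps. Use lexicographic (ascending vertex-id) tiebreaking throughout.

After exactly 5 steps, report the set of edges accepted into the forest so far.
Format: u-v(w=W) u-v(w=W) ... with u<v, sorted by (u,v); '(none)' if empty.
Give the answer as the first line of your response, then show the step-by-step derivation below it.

0-2(w=6) 0-5(w=6) 1-4(w=8) 3-5(w=13) 4-5(w=2)

step 1: add edge 4-5 (w=2); MST = {4-5(w=2)}
step 2: add edge 0-2 (w=6); MST = {0-2(w=6) 4-5(w=2)}
step 3: add edge 0-5 (w=6); MST = {0-2(w=6) 0-5(w=6) 4-5(w=2)}
step 4: add edge 1-4 (w=8); MST = {0-2(w=6) 0-5(w=6) 1-4(w=8) 4-5(w=2)}
step 5: add edge 3-5 (w=13); MST = {0-2(w=6) 0-5(w=6) 1-4(w=8) 3-5(w=13) 4-5(w=2)}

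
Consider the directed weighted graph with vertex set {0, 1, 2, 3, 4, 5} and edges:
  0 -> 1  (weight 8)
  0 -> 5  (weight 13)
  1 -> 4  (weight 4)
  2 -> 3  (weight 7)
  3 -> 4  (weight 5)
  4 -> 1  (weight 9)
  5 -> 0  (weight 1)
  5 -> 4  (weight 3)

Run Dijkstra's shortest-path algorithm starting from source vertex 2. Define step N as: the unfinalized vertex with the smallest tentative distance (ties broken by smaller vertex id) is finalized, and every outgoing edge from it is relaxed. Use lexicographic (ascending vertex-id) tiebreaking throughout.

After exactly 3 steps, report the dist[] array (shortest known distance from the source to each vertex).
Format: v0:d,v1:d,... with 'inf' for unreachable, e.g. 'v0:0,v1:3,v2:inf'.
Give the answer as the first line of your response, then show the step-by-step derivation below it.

v0:inf,v1:21,v2:0,v3:7,v4:12,v5:inf

step 1: dist = v0:inf,v1:inf,v2:0,v3:7,v4:inf,v5:inf
step 2: dist = v0:inf,v1:inf,v2:0,v3:7,v4:12,v5:inf
step 3: dist = v0:inf,v1:21,v2:0,v3:7,v4:12,v5:inf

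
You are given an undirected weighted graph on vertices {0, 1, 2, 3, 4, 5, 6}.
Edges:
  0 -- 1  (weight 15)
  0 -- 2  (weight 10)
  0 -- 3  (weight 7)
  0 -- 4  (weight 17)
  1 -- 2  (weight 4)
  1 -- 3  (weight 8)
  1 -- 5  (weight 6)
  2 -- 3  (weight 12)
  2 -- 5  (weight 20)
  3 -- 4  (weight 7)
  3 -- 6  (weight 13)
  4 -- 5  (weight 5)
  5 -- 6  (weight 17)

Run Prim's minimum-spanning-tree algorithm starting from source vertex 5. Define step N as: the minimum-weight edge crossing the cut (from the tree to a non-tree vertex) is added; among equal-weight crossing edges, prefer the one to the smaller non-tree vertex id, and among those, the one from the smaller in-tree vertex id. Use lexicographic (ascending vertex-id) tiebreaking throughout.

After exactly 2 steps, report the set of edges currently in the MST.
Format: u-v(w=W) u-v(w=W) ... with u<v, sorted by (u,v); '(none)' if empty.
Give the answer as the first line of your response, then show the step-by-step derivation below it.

1-5(w=6) 4-5(w=5)

step 1: add edge 4-5 (w=5); MST = {4-5(w=5)}
step 2: add edge 1-5 (w=6); MST = {1-5(w=6) 4-5(w=5)}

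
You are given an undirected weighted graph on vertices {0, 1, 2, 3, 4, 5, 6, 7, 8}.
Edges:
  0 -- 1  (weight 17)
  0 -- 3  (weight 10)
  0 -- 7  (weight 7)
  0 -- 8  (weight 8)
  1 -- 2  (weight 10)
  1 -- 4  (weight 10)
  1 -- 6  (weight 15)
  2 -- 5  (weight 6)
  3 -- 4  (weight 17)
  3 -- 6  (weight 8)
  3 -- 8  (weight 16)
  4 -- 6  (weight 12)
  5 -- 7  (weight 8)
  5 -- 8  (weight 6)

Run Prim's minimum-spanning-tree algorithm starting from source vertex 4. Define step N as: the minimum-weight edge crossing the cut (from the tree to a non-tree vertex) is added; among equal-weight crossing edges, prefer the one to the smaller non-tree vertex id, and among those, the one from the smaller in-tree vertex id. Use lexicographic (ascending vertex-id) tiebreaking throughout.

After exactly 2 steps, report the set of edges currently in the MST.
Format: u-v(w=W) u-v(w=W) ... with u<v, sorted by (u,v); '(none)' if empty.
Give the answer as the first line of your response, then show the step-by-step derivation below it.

1-2(w=10) 1-4(w=10)

step 1: add edge 1-4 (w=10); MST = {1-4(w=10)}
step 2: add edge 1-2 (w=10); MST = {1-2(w=10) 1-4(w=10)}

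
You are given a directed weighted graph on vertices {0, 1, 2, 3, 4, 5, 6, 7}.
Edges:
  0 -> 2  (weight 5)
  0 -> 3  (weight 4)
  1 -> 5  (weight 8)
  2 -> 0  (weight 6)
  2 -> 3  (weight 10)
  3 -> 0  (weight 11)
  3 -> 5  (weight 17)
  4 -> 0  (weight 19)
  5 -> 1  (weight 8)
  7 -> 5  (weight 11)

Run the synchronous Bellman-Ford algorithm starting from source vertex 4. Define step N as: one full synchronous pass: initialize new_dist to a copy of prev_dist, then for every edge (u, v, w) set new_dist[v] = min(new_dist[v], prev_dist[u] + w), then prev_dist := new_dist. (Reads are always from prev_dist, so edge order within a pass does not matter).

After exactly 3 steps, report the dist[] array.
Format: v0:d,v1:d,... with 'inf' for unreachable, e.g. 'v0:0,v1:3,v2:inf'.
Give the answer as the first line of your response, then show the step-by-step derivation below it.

v0:19,v1:inf,v2:24,v3:23,v4:0,v5:40,v6:inf,v7:inf

step 1: dist = v0:19,v1:inf,v2:inf,v3:inf,v4:0,v5:inf,v6:inf,v7:inf
step 2: dist = v0:19,v1:inf,v2:24,v3:23,v4:0,v5:inf,v6:inf,v7:inf
step 3: dist = v0:19,v1:inf,v2:24,v3:23,v4:0,v5:40,v6:inf,v7:inf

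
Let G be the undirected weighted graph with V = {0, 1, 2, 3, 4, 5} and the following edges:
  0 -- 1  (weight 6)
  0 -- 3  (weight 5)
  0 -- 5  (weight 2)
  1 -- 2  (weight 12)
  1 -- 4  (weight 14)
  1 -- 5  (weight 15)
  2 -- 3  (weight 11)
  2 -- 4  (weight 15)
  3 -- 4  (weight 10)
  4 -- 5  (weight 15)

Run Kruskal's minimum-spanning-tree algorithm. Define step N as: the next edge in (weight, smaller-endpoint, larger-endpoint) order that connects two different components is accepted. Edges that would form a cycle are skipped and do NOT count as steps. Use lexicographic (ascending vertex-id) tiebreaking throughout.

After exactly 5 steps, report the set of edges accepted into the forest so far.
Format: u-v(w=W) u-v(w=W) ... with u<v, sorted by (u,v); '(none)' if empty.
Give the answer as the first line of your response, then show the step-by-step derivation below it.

0-1(w=6) 0-3(w=5) 0-5(w=2) 2-3(w=11) 3-4(w=10)

step 1: add edge 0-5 (w=2); MST = {0-5(w=2)}
step 2: add edge 0-3 (w=5); MST = {0-3(w=5) 0-5(w=2)}
step 3: add edge 0-1 (w=6); MST = {0-1(w=6) 0-3(w=5) 0-5(w=2)}
step 4: add edge 3-4 (w=10); MST = {0-1(w=6) 0-3(w=5) 0-5(w=2) 3-4(w=10)}
step 5: add edge 2-3 (w=11); MST = {0-1(w=6) 0-3(w=5) 0-5(w=2) 2-3(w=11) 3-4(w=10)}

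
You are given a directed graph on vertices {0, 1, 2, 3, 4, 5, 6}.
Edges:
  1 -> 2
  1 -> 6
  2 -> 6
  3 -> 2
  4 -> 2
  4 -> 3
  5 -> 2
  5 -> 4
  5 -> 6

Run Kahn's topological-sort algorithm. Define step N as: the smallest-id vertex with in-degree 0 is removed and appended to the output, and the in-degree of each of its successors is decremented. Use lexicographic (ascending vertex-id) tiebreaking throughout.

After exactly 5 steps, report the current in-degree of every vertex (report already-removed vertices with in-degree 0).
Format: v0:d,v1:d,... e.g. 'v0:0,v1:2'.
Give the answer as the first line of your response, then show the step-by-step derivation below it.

v0:0,v1:0,v2:0,v3:0,v4:0,v5:0,v6:1

step 1: output 0; order=[0]; indeg=(0,0,4,1,1,0,3)
step 2: output 1; order=[0,1]; indeg=(0,0,3,1,1,0,2)
step 3: output 5; order=[0,1,5]; indeg=(0,0,2,1,0,0,1)
step 4: output 4; order=[0,1,5,4]; indeg=(0,0,1,0,0,0,1)
step 5: output 3; order=[0,1,5,4,3]; indeg=(0,0,0,0,0,0,1)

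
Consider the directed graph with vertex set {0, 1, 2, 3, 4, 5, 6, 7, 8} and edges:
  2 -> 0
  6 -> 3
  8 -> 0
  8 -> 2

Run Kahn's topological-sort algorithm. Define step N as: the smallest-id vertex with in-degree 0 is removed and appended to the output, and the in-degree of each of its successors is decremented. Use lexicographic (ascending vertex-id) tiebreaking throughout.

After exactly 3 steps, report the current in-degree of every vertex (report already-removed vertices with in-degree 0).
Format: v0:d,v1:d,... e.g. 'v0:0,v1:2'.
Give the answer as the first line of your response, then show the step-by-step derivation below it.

v0:2,v1:0,v2:1,v3:1,v4:0,v5:0,v6:0,v7:0,v8:0

step 1: output 1; order=[1]; indeg=(2,0,1,1,0,0,0,0,0)
step 2: output 4; order=[1,4]; indeg=(2,0,1,1,0,0,0,0,0)
step 3: output 5; order=[1,4,5]; indeg=(2,0,1,1,0,0,0,0,0)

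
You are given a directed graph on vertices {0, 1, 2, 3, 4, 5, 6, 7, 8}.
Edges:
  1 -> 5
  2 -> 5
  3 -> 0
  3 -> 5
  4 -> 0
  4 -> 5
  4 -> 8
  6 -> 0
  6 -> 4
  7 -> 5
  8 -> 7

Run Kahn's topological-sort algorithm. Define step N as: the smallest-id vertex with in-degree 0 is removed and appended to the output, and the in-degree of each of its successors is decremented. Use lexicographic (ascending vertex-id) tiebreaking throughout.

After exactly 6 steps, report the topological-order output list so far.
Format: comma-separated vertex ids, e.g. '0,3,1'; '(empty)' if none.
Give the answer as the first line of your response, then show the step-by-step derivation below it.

1,2,3,6,4,0

step 1: output 1; order=[1]; indeg=(3,0,0,0,1,4,0,1,1)
step 2: output 2; order=[1,2]; indeg=(3,0,0,0,1,3,0,1,1)
step 3: output 3; order=[1,2,3]; indeg=(2,0,0,0,1,2,0,1,1)
step 4: output 6; order=[1,2,3,6]; indeg=(1,0,0,0,0,2,0,1,1)
step 5: output 4; order=[1,2,3,6,4]; indeg=(0,0,0,0,0,1,0,1,0)
step 6: output 0; order=[1,2,3,6,4,0]; indeg=(0,0,0,0,0,1,0,1,0)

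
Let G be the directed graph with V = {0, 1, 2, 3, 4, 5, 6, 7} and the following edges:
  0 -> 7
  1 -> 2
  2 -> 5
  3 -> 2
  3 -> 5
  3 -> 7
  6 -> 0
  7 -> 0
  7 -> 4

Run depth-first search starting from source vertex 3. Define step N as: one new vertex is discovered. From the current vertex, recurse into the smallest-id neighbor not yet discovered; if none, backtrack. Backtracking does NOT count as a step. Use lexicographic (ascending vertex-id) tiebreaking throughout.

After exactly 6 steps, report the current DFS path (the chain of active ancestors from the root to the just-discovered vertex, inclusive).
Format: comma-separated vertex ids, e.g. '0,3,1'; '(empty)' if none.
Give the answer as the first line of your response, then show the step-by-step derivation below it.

3,7,4

step 1: discover 3; path=3; order=3
step 2: discover 2; path=3>2; order=3,2
step 3: discover 5; path=3>2>5; order=3,2,5
step 4: discover 7; path=3>7; order=3,2,5,7
step 5: discover 0; path=3>7>0; order=3,2,5,7,0
step 6: discover 4; path=3>7>4; order=3,2,5,7,0,4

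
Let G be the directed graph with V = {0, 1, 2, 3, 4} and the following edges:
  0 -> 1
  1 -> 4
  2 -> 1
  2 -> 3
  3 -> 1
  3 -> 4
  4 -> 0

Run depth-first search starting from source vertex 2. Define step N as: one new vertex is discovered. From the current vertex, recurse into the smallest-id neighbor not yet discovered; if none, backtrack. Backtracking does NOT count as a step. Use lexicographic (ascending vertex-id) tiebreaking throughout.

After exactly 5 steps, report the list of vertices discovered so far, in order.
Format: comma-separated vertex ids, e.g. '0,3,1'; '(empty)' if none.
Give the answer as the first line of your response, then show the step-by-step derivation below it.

2,1,4,0,3

step 1: discover 2; path=2; order=2
step 2: discover 1; path=2>1; order=2,1
step 3: discover 4; path=2>1>4; order=2,1,4
step 4: discover 0; path=2>1>4>0; order=2,1,4,0
step 5: discover 3; path=2>3; order=2,1,4,0,3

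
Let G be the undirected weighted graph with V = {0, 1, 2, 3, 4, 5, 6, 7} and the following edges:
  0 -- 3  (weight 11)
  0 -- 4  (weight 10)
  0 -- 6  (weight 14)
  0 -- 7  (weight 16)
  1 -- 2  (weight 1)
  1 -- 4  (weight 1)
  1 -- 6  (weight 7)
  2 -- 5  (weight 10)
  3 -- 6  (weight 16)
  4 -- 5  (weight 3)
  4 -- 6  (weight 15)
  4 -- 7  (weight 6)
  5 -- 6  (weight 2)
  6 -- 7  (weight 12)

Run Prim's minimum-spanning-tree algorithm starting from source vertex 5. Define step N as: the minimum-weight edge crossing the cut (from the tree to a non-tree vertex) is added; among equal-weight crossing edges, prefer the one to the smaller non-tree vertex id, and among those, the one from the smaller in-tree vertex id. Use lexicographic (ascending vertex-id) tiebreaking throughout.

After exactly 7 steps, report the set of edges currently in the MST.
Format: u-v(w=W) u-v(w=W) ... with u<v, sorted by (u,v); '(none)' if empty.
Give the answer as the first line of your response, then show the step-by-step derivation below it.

0-3(w=11) 0-4(w=10) 1-2(w=1) 1-4(w=1) 4-5(w=3) 4-7(w=6) 5-6(w=2)

step 1: add edge 5-6 (w=2); MST = {5-6(w=2)}
step 2: add edge 4-5 (w=3); MST = {4-5(w=3) 5-6(w=2)}
step 3: add edge 1-4 (w=1); MST = {1-4(w=1) 4-5(w=3) 5-6(w=2)}
step 4: add edge 1-2 (w=1); MST = {1-2(w=1) 1-4(w=1) 4-5(w=3) 5-6(w=2)}
step 5: add edge 4-7 (w=6); MST = {1-2(w=1) 1-4(w=1) 4-5(w=3) 4-7(w=6) 5-6(w=2)}
step 6: add edge 0-4 (w=10); MST = {0-4(w=10) 1-2(w=1) 1-4(w=1) 4-5(w=3) 4-7(w=6) 5-6(w=2)}
step 7: add edge 0-3 (w=11); MST = {0-3(w=11) 0-4(w=10) 1-2(w=1) 1-4(w=1) 4-5(w=3) 4-7(w=6) 5-6(w=2)}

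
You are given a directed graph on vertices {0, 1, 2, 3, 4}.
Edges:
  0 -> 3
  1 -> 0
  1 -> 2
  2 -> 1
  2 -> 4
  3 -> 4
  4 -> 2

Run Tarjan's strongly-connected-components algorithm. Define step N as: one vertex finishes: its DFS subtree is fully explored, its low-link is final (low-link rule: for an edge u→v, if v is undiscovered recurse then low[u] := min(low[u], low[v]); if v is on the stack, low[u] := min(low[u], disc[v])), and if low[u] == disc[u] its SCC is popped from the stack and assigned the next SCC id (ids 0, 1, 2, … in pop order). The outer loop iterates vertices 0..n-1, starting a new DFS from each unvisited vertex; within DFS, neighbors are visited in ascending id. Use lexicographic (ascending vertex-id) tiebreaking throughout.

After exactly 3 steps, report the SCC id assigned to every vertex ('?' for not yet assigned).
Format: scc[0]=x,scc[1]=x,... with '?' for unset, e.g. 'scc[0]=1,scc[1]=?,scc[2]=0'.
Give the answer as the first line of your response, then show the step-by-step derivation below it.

scc[0]=?,scc[1]=?,scc[2]=?,scc[3]=?,scc[4]=?

step 1: low=(low[0]=0,low[1]=0,low[2]=3,low[3]=1,low[4]=2); scc=(scc[0]=?,scc[1]=?,scc[2]=?,scc[3]=?,scc[4]=?)
step 2: low=(low[0]=0,low[1]=0,low[2]=0,low[3]=1,low[4]=2); scc=(scc[0]=?,scc[1]=?,scc[2]=?,scc[3]=?,scc[4]=?)
step 3: low=(low[0]=0,low[1]=0,low[2]=0,low[3]=1,low[4]=0); scc=(scc[0]=?,scc[1]=?,scc[2]=?,scc[3]=?,scc[4]=?)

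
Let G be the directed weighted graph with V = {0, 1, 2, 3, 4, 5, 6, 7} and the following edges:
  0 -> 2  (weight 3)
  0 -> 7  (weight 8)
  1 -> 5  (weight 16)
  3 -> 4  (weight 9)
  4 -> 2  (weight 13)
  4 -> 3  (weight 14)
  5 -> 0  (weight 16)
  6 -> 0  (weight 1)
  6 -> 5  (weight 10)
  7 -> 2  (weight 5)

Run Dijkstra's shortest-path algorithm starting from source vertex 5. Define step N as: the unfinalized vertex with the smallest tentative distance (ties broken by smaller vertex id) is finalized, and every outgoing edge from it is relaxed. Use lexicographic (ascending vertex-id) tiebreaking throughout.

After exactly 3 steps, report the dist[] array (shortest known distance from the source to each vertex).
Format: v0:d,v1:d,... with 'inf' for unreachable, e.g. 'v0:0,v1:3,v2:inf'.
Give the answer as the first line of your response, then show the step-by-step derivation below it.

v0:16,v1:inf,v2:19,v3:inf,v4:inf,v5:0,v6:inf,v7:24

step 1: dist = v0:16,v1:inf,v2:inf,v3:inf,v4:inf,v5:0,v6:inf,v7:inf
step 2: dist = v0:16,v1:inf,v2:19,v3:inf,v4:inf,v5:0,v6:inf,v7:24
step 3: dist = v0:16,v1:inf,v2:19,v3:inf,v4:inf,v5:0,v6:inf,v7:24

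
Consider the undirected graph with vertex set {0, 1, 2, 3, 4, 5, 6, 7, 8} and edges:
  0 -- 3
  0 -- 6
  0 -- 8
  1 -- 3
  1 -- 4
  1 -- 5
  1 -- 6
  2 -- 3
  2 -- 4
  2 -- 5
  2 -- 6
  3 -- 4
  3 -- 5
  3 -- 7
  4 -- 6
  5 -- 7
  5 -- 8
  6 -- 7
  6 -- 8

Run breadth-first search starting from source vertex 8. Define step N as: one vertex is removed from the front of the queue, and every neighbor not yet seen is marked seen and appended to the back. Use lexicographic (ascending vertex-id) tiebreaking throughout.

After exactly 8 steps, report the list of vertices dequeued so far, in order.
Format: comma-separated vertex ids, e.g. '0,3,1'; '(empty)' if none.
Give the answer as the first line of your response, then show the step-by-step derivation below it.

8,0,5,6,3,1,2,7

step 1: dequeue 8; queue=[0,5,6]; order=8
step 2: dequeue 0; queue=[5,6,3]; order=8,0
step 3: dequeue 5; queue=[6,3,1,2,7]; order=8,0,5
step 4: dequeue 6; queue=[3,1,2,7,4]; order=8,0,5,6
step 5: dequeue 3; queue=[1,2,7,4]; order=8,0,5,6,3
step 6: dequeue 1; queue=[2,7,4]; order=8,0,5,6,3,1
step 7: dequeue 2; queue=[7,4]; order=8,0,5,6,3,1,2
step 8: dequeue 7; queue=[4]; order=8,0,5,6,3,1,2,7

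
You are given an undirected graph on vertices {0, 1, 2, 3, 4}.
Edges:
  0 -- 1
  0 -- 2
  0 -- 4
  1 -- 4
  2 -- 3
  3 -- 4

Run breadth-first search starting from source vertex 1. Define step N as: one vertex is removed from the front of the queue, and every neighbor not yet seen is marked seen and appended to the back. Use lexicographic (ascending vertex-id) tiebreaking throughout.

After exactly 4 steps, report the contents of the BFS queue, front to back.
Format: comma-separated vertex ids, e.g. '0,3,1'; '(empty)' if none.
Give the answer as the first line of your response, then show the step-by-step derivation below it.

3

step 1: dequeue 1; queue=[0,4]; order=1
step 2: dequeue 0; queue=[4,2]; order=1,0
step 3: dequeue 4; queue=[2,3]; order=1,0,4
step 4: dequeue 2; queue=[3]; order=1,0,4,2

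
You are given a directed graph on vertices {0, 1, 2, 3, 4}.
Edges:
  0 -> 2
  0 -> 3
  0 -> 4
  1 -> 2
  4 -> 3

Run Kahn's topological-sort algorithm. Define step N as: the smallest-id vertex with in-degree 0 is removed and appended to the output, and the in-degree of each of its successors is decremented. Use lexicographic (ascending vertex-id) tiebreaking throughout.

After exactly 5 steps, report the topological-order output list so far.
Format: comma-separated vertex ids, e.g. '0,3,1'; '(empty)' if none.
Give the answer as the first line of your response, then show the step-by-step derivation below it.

0,1,2,4,3

step 1: output 0; order=[0]; indeg=(0,0,1,1,0)
step 2: output 1; order=[0,1]; indeg=(0,0,0,1,0)
step 3: output 2; order=[0,1,2]; indeg=(0,0,0,1,0)
step 4: output 4; order=[0,1,2,4]; indeg=(0,0,0,0,0)
step 5: output 3; order=[0,1,2,4,3]; indeg=(0,0,0,0,0)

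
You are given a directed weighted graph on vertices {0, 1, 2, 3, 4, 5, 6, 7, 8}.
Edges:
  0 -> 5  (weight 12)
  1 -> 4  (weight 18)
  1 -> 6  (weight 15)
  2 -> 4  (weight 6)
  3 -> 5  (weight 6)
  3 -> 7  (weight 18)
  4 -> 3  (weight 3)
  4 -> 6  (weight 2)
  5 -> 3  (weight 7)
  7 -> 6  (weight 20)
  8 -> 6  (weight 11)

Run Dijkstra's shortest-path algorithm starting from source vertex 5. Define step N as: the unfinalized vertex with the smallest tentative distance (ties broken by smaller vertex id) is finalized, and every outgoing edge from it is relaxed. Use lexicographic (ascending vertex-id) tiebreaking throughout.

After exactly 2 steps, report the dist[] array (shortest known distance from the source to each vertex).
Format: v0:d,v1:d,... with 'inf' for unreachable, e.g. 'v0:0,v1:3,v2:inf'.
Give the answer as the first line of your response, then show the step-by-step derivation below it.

v0:inf,v1:inf,v2:inf,v3:7,v4:inf,v5:0,v6:inf,v7:25,v8:inf

step 1: dist = v0:inf,v1:inf,v2:inf,v3:7,v4:inf,v5:0,v6:inf,v7:inf,v8:inf
step 2: dist = v0:inf,v1:inf,v2:inf,v3:7,v4:inf,v5:0,v6:inf,v7:25,v8:inf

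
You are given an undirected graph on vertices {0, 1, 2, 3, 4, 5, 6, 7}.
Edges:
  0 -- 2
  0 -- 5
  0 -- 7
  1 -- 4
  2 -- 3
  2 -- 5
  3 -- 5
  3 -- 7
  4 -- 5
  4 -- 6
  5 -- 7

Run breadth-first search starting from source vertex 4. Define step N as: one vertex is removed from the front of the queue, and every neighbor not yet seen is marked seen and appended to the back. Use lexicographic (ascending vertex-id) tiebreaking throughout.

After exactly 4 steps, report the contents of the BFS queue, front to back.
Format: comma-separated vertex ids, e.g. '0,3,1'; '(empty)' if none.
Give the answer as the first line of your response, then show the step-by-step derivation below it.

0,2,3,7

step 1: dequeue 4; queue=[1,5,6]; order=4
step 2: dequeue 1; queue=[5,6]; order=4,1
step 3: dequeue 5; queue=[6,0,2,3,7]; order=4,1,5
step 4: dequeue 6; queue=[0,2,3,7]; order=4,1,5,6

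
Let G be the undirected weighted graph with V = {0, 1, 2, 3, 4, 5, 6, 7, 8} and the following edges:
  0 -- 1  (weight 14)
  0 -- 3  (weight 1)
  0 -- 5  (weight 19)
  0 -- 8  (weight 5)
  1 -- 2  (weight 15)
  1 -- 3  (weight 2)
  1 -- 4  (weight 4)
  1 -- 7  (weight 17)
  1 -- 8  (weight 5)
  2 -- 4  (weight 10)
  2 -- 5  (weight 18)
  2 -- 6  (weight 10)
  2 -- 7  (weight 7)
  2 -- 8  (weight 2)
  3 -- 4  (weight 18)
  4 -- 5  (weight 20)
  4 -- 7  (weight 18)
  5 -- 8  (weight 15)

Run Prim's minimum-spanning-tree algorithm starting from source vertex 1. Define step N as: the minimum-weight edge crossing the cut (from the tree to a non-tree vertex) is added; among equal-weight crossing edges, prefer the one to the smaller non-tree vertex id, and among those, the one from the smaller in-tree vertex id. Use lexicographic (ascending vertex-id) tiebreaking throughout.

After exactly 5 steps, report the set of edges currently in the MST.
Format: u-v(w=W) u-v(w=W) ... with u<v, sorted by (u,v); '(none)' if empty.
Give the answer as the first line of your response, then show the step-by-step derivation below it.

0-3(w=1) 0-8(w=5) 1-3(w=2) 1-4(w=4) 2-8(w=2)

step 1: add edge 1-3 (w=2); MST = {1-3(w=2)}
step 2: add edge 0-3 (w=1); MST = {0-3(w=1) 1-3(w=2)}
step 3: add edge 1-4 (w=4); MST = {0-3(w=1) 1-3(w=2) 1-4(w=4)}
step 4: add edge 0-8 (w=5); MST = {0-3(w=1) 0-8(w=5) 1-3(w=2) 1-4(w=4)}
step 5: add edge 2-8 (w=2); MST = {0-3(w=1) 0-8(w=5) 1-3(w=2) 1-4(w=4) 2-8(w=2)}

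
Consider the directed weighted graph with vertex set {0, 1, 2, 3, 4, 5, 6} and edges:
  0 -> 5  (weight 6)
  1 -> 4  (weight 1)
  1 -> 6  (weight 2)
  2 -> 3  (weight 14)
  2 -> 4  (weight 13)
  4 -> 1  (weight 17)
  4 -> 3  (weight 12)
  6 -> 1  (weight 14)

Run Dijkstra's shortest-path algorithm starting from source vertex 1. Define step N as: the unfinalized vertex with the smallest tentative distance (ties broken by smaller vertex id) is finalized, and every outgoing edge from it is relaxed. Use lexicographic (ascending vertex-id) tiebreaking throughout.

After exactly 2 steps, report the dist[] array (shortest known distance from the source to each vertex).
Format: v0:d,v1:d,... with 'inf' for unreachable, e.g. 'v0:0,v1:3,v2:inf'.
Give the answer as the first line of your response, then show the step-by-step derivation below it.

v0:inf,v1:0,v2:inf,v3:13,v4:1,v5:inf,v6:2

step 1: dist = v0:inf,v1:0,v2:inf,v3:inf,v4:1,v5:inf,v6:2
step 2: dist = v0:inf,v1:0,v2:inf,v3:13,v4:1,v5:inf,v6:2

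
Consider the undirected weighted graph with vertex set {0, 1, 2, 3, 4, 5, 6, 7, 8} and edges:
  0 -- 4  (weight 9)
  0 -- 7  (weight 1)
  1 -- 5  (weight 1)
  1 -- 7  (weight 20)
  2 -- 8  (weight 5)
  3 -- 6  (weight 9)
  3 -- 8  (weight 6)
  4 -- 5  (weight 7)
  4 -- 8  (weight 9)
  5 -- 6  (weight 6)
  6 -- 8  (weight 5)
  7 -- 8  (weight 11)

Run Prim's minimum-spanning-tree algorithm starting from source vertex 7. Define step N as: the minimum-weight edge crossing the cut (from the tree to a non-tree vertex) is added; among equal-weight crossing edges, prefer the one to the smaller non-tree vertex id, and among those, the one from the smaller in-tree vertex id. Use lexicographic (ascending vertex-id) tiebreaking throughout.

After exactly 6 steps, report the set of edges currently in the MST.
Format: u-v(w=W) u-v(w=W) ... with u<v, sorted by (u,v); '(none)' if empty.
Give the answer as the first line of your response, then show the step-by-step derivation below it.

0-4(w=9) 0-7(w=1) 1-5(w=1) 4-5(w=7) 5-6(w=6) 6-8(w=5)

step 1: add edge 0-7 (w=1); MST = {0-7(w=1)}
step 2: add edge 0-4 (w=9); MST = {0-4(w=9) 0-7(w=1)}
step 3: add edge 4-5 (w=7); MST = {0-4(w=9) 0-7(w=1) 4-5(w=7)}
step 4: add edge 1-5 (w=1); MST = {0-4(w=9) 0-7(w=1) 1-5(w=1) 4-5(w=7)}
step 5: add edge 5-6 (w=6); MST = {0-4(w=9) 0-7(w=1) 1-5(w=1) 4-5(w=7) 5-6(w=6)}
step 6: add edge 6-8 (w=5); MST = {0-4(w=9) 0-7(w=1) 1-5(w=1) 4-5(w=7) 5-6(w=6) 6-8(w=5)}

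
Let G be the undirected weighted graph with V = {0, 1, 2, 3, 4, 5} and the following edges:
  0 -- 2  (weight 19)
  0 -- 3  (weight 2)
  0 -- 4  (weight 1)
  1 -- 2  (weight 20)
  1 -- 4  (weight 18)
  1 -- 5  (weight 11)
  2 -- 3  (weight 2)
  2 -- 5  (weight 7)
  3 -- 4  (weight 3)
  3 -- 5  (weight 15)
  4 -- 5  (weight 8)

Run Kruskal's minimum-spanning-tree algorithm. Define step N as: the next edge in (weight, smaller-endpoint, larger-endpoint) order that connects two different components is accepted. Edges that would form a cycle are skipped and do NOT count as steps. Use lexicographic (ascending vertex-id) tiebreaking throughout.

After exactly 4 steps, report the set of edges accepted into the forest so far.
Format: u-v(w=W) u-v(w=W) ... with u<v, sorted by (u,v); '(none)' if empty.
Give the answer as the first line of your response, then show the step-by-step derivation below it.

0-3(w=2) 0-4(w=1) 2-3(w=2) 2-5(w=7)

step 1: add edge 0-4 (w=1); MST = {0-4(w=1)}
step 2: add edge 0-3 (w=2); MST = {0-3(w=2) 0-4(w=1)}
step 3: add edge 2-3 (w=2); MST = {0-3(w=2) 0-4(w=1) 2-3(w=2)}
step 4: add edge 2-5 (w=7); MST = {0-3(w=2) 0-4(w=1) 2-3(w=2) 2-5(w=7)}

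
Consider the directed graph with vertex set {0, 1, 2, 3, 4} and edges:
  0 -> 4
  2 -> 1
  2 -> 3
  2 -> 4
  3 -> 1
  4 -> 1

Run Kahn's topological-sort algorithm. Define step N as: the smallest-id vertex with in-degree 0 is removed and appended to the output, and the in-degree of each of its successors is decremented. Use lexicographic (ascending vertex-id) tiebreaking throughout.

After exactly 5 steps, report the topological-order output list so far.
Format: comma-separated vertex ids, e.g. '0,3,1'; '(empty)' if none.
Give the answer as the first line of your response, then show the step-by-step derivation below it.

0,2,3,4,1

step 1: output 0; order=[0]; indeg=(0,3,0,1,1)
step 2: output 2; order=[0,2]; indeg=(0,2,0,0,0)
step 3: output 3; order=[0,2,3]; indeg=(0,1,0,0,0)
step 4: output 4; order=[0,2,3,4]; indeg=(0,0,0,0,0)
step 5: output 1; order=[0,2,3,4,1]; indeg=(0,0,0,0,0)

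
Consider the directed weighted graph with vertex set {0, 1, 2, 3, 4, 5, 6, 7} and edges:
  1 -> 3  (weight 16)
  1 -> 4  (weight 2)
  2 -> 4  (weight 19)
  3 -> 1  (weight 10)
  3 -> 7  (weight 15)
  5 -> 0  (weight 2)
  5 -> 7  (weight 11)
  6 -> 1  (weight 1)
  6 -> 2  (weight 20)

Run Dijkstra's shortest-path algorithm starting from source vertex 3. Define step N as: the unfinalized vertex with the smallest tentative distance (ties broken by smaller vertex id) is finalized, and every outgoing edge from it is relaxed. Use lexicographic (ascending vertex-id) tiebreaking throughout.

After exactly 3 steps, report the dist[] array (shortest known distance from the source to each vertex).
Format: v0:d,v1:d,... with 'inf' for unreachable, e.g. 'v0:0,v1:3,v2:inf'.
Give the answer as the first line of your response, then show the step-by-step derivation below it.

v0:inf,v1:10,v2:inf,v3:0,v4:12,v5:inf,v6:inf,v7:15

step 1: dist = v0:inf,v1:10,v2:inf,v3:0,v4:inf,v5:inf,v6:inf,v7:15
step 2: dist = v0:inf,v1:10,v2:inf,v3:0,v4:12,v5:inf,v6:inf,v7:15
step 3: dist = v0:inf,v1:10,v2:inf,v3:0,v4:12,v5:inf,v6:inf,v7:15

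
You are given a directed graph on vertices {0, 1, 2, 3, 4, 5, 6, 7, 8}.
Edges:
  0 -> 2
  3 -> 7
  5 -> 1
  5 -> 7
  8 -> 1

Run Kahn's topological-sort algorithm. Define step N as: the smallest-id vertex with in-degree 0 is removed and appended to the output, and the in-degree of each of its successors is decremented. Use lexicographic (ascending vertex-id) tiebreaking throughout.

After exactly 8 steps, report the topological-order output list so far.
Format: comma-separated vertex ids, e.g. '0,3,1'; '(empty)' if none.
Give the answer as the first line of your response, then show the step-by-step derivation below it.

0,2,3,4,5,6,7,8

step 1: output 0; order=[0]; indeg=(0,2,0,0,0,0,0,2,0)
step 2: output 2; order=[0,2]; indeg=(0,2,0,0,0,0,0,2,0)
step 3: output 3; order=[0,2,3]; indeg=(0,2,0,0,0,0,0,1,0)
step 4: output 4; order=[0,2,3,4]; indeg=(0,2,0,0,0,0,0,1,0)
step 5: output 5; order=[0,2,3,4,5]; indeg=(0,1,0,0,0,0,0,0,0)
step 6: output 6; order=[0,2,3,4,5,6]; indeg=(0,1,0,0,0,0,0,0,0)
step 7: output 7; order=[0,2,3,4,5,6,7]; indeg=(0,1,0,0,0,0,0,0,0)
step 8: output 8; order=[0,2,3,4,5,6,7,8]; indeg=(0,0,0,0,0,0,0,0,0)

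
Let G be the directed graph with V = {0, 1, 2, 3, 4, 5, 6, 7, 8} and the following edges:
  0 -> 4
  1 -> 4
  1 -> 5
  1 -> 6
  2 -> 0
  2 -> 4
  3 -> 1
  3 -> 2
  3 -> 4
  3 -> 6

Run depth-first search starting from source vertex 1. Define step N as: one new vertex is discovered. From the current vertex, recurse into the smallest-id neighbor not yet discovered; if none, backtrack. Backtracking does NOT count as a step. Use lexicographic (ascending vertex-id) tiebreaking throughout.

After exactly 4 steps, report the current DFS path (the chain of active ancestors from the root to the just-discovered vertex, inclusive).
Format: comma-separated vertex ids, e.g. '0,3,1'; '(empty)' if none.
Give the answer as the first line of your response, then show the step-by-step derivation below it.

1,6

step 1: discover 1; path=1; order=1
step 2: discover 4; path=1>4; order=1,4
step 3: discover 5; path=1>5; order=1,4,5
step 4: discover 6; path=1>6; order=1,4,5,6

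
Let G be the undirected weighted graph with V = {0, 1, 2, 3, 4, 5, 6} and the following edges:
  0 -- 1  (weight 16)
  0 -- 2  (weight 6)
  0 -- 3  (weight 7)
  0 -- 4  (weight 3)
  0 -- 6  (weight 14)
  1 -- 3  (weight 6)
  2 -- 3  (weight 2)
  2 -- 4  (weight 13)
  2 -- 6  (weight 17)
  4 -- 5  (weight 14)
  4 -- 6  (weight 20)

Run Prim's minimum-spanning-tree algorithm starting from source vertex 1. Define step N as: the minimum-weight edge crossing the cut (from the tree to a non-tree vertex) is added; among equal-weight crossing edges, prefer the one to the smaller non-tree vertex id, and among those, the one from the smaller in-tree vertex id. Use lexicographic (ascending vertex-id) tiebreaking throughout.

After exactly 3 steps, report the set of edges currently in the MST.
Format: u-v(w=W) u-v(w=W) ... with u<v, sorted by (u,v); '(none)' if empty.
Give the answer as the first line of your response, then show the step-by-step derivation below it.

0-2(w=6) 1-3(w=6) 2-3(w=2)

step 1: add edge 1-3 (w=6); MST = {1-3(w=6)}
step 2: add edge 2-3 (w=2); MST = {1-3(w=6) 2-3(w=2)}
step 3: add edge 0-2 (w=6); MST = {0-2(w=6) 1-3(w=6) 2-3(w=2)}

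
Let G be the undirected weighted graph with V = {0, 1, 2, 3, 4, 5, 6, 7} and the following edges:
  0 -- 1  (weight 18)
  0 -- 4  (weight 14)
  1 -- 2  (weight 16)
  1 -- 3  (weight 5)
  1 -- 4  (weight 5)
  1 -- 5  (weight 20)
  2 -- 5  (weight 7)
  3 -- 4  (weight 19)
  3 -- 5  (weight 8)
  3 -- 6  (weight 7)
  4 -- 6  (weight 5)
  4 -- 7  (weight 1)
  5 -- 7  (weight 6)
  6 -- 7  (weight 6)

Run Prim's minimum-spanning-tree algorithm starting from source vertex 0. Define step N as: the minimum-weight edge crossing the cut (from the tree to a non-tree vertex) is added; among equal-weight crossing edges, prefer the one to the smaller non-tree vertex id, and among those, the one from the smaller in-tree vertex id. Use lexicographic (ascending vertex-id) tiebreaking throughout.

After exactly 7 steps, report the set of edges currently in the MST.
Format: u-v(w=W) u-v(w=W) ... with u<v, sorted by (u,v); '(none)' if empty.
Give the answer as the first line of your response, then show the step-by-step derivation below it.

0-4(w=14) 1-3(w=5) 1-4(w=5) 2-5(w=7) 4-6(w=5) 4-7(w=1) 5-7(w=6)

step 1: add edge 0-4 (w=14); MST = {0-4(w=14)}
step 2: add edge 4-7 (w=1); MST = {0-4(w=14) 4-7(w=1)}
step 3: add edge 1-4 (w=5); MST = {0-4(w=14) 1-4(w=5) 4-7(w=1)}
step 4: add edge 1-3 (w=5); MST = {0-4(w=14) 1-3(w=5) 1-4(w=5) 4-7(w=1)}
step 5: add edge 4-6 (w=5); MST = {0-4(w=14) 1-3(w=5) 1-4(w=5) 4-6(w=5) 4-7(w=1)}
step 6: add edge 5-7 (w=6); MST = {0-4(w=14) 1-3(w=5) 1-4(w=5) 4-6(w=5) 4-7(w=1) 5-7(w=6)}
step 7: add edge 2-5 (w=7); MST = {0-4(w=14) 1-3(w=5) 1-4(w=5) 2-5(w=7) 4-6(w=5) 4-7(w=1) 5-7(w=6)}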